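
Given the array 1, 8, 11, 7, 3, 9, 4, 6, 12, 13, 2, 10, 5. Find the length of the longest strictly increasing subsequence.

6

Let dp[i] be the length of the longest such subsequence ending at index i:
i:      1  2  3  4  5  6  7  8  9 10 11 12 13
a[i]:   1  8 11  7  3  9  4  6 12 13  2 10  5
dp:     1  2  3  2  2  3  3  4  5  6  2  5  4
Maximum dp value is 6.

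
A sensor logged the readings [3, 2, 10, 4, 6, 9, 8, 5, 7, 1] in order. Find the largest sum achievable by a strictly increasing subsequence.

22

Let S[i] be the best sum of a strictly increasing subsequence ending at i:
i:      1  2  3  4  5  6  7  8  9 10
a[i]:   3  2 10  4  6  9  8  5  7  1
S:      3  2 13  7 13 22 21 12 20  1
Maximum is 22 (e.g. 3 + 4 + 6 + 9).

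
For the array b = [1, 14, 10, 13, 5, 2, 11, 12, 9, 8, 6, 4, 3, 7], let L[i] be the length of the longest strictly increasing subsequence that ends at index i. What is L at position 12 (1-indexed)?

dp[i] = 1 + max{dp[j] : j<i, b[j]<b[i]} (or 1 if no such j):
i:      1  2  3  4  5  6  7  8  9 10 11 12 13 14
b[i]:   1 14 10 13  5  2 11 12  9  8  6  4  3  7
dp:     1  2  2  3  2  2  3  4  3  3  3  3  3  4
At index 12 the value is 3.

3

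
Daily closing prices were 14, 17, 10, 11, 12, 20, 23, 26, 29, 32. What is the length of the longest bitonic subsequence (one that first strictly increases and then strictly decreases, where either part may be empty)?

inc[i] = longest strictly increasing subsequence ending at i; dec[i] = longest strictly decreasing subsequence starting at i:
i:      1  2  3  4  5  6  7  8  9 10
a[i]:  14 17 10 11 12 20 23 26 29 32
inc:    1  2  1  2  3  4  5  6  7  8
dec:    2  2  1  1  1  1  1  1  1  1
Best peak at i=10 (value 32): inc=8, dec=1, length 8+1−1 = 8.

8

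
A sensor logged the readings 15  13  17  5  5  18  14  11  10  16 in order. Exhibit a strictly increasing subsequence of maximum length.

15, 17, 18

Patience tails give the LIS length; then backtrack through the dp parents:
15 → extends → [15]
13 → replaces 15 → [13]
17 → extends → [13, 17]
5 → replaces 13 → [5, 17]
5 → already a tail → [5, 17]
18 → extends → [5, 17, 18]
14 → replaces 17 → [5, 14, 18]
11 → replaces 14 → [5, 11, 18]
10 → replaces 11 → [5, 10, 18]
16 → replaces 18 → [5, 10, 16]
Length 3; one witness is 15, 17, 18.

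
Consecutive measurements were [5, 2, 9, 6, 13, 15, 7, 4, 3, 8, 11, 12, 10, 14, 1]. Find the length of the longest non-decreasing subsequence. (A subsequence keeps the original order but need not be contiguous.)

7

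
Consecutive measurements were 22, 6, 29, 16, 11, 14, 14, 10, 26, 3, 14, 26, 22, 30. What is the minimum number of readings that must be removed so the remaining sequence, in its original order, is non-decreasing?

7

Fewest deletions = n − (longest non-decreasing subsequence).
i:      1  2  3  4  5  6  7  8  9 10 11 12 13 14
a[i]:  22  6 29 16 11 14 14 10 26  3 14 26 22 30
dp:     1  1  2  2  2  3  4  2  5  1  5  6  6  7
max dp = 7, so deletions = 14 − 7 = 7.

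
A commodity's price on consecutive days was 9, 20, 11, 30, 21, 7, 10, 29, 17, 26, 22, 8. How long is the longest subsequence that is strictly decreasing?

Let dp[i] be the longest strictly decreasing subsequence ending at i:
i:      1  2  3  4  5  6  7  8  9 10 11 12
a[i]:   9 20 11 30 21  7 10 29 17 26 22  8
dp:     1  1  2  1  2  3  3  2  3  3  4  5
Maximum is 5.

5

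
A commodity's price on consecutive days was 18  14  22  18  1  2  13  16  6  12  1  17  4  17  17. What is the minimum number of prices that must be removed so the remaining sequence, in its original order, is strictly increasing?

Fewest deletions = n − (longest strictly increasing subsequence).
Patience tails:
18 → extends → [18]
14 → replaces 18 → [14]
22 → extends → [14, 22]
18 → replaces 22 → [14, 18]
1 → replaces 14 → [1, 18]
2 → replaces 18 → [1, 2]
13 → extends → [1, 2, 13]
16 → extends → [1, 2, 13, 16]
6 → replaces 13 → [1, 2, 6, 16]
12 → replaces 16 → [1, 2, 6, 12]
1 → already a tail → [1, 2, 6, 12]
17 → extends → [1, 2, 6, 12, 17]
4 → replaces 6 → [1, 2, 4, 12, 17]
17 → already a tail → [1, 2, 4, 12, 17]
17 → already a tail → [1, 2, 4, 12, 17]
Longest strictly increasing subsequence has length 5, so deletions = 15 − 5 = 10.

10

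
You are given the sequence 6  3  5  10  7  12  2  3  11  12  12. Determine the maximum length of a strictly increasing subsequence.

Let dp[i] be the length of the longest such subsequence ending at index i:
i:      1  2  3  4  5  6  7  8  9 10 11
a[i]:   6  3  5 10  7 12  2  3 11 12 12
dp:     1  1  2  3  3  4  1  2  4  5  5
Maximum dp value is 5.

5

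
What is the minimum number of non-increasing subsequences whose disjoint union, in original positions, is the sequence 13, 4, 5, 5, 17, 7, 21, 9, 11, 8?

5

Place each on the leftmost legal pile:
13 → new pile 1 (tops now [13])
4 → pile 1 (tops now [4])
5 → new pile 2 (tops now [4, 5])
5 → pile 2 (tops now [4, 5])
17 → new pile 3 (tops now [4, 5, 17])
7 → pile 3 (tops now [4, 5, 7])
21 → new pile 4 (tops now [4, 5, 7, 21])
9 → pile 4 (tops now [4, 5, 7, 9])
11 → new pile 5 (tops now [4, 5, 7, 9, 11])
8 → pile 4 (tops now [4, 5, 7, 8, 11])
Five piles.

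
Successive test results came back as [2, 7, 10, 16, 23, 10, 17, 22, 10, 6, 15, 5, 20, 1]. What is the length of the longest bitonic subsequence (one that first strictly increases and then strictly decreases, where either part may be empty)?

inc[i] = longest strictly increasing subsequence ending at i; dec[i] = longest strictly decreasing subsequence starting at i:
i:      1  2  3  4  5  6  7  8  9 10 11 12 13 14
a[i]:   2  7 10 16 23 10 17 22 10  6 15  5 20  1
inc:    1  2  3  4  5  3  5  6  3  2  4  2  6  1
dec:    2  4  4  5  6  4  5  5  4  3  3  2  2  1
Best peak at i=5 (value 23): inc=5, dec=6, length 5+6−1 = 10.

10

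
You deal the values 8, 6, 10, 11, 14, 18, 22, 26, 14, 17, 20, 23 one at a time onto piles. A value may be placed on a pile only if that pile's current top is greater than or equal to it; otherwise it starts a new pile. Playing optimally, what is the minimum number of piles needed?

7

Place each on the leftmost legal pile:
8 → new pile 1 (tops now [8])
6 → pile 1 (tops now [6])
10 → new pile 2 (tops now [6, 10])
11 → new pile 3 (tops now [6, 10, 11])
14 → new pile 4 (tops now [6, 10, 11, 14])
18 → new pile 5 (tops now [6, 10, 11, 14, 18])
22 → new pile 6 (tops now [6, 10, 11, 14, 18, 22])
26 → new pile 7 (tops now [6, 10, 11, 14, 18, 22, 26])
14 → pile 4 (tops now [6, 10, 11, 14, 18, 22, 26])
17 → pile 5 (tops now [6, 10, 11, 14, 17, 22, 26])
20 → pile 6 (tops now [6, 10, 11, 14, 17, 20, 26])
23 → pile 7 (tops now [6, 10, 11, 14, 17, 20, 23])
Seven piles.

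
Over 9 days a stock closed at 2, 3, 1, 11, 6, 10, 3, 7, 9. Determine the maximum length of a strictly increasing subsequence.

5

Let dp[i] be the length of the longest such subsequence ending at index i:
i:      1  2  3  4  5  6  7  8  9
a[i]:   2  3  1 11  6 10  3  7  9
dp:     1  2  1  3  3  4  2  4  5
Maximum dp value is 5.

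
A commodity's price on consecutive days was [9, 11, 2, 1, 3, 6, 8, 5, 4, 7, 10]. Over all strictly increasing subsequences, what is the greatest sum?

29

Let S[i] be the best sum of a strictly increasing subsequence ending at i:
i:      1  2  3  4  5  6  7  8  9 10 11
a[i]:   9 11  2  1  3  6  8  5  4  7 10
S:      9 20  2  1  5 11 19 10  9 18 29
Maximum is 29 (e.g. 2 + 3 + 6 + 8 + 10).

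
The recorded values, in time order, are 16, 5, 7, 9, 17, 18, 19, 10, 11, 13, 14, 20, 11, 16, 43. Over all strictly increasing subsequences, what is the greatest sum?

138

Let S[i] be the best sum of a strictly increasing subsequence ending at i:
i:       1   2   3   4   5   6   7   8   9  10  11  12  13  14  15
a[i]:   16   5   7   9  17  18  19  10  11  13  14  20  11  16  43
S:      16   5  12  21  38  56  75  31  42  55  69  95  42  85 138
Maximum is 138 (e.g. 5 + 7 + 9 + 17 + 18 + 19 + 20 + 43).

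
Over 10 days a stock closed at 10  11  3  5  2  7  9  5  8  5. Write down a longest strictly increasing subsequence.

3, 5, 7, 9

Patience tails give the LIS length; then backtrack through the dp parents:
10 → extends → [10]
11 → extends → [10, 11]
3 → replaces 10 → [3, 11]
5 → replaces 11 → [3, 5]
2 → replaces 3 → [2, 5]
7 → extends → [2, 5, 7]
9 → extends → [2, 5, 7, 9]
5 → already a tail → [2, 5, 7, 9]
8 → replaces 9 → [2, 5, 7, 8]
5 → already a tail → [2, 5, 7, 8]
Length 4; one witness is 3, 5, 7, 9.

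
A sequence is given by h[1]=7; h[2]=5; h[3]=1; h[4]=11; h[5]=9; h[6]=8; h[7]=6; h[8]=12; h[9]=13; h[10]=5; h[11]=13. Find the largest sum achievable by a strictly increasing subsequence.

43

Let S[i] be the best sum of a strictly increasing subsequence ending at i:
i:      1  2  3  4  5  6  7  8  9 10 11
h[i]:   7  5  1 11  9  8  6 12 13  5 13
S:      7  5  1 18 16 15 11 30 43  6 43
Maximum is 43 (e.g. 7 + 11 + 12 + 13).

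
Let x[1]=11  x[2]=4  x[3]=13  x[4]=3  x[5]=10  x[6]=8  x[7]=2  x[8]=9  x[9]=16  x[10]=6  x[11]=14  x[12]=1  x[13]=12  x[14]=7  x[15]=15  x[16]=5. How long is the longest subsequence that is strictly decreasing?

5

Negate each value so 'decreasing' becomes 'increasing', then run patience tails on the negated sequence:
-11 → extends → [-11]
-4 → extends → [-11, -4]
-13 → replaces -11 → [-13, -4]
-3 → extends → [-13, -4, -3]
-10 → replaces -4 → [-13, -10, -3]
-8 → replaces -3 → [-13, -10, -8]
-2 → extends → [-13, -10, -8, -2]
-9 → replaces -8 → [-13, -10, -9, -2]
-16 → replaces -13 → [-16, -10, -9, -2]
-6 → replaces -2 → [-16, -10, -9, -6]
-14 → replaces -10 → [-16, -14, -9, -6]
-1 → extends → [-16, -14, -9, -6, -1]
-12 → replaces -9 → [-16, -14, -12, -6, -1]
-7 → replaces -6 → [-16, -14, -12, -7, -1]
-15 → replaces -14 → [-16, -15, -12, -7, -1]
-5 → replaces -1 → [-16, -15, -12, -7, -5]
Five tails, so the longest strictly decreasing subsequence of the original has length 5.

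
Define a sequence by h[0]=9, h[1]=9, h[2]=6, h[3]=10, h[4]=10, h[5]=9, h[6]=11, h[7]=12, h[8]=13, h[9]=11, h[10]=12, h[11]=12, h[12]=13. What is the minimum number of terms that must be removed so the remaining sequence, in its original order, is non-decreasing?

4

Fewest deletions = n − (longest non-decreasing subsequence).
Patience tails:
9 → extends → [9]
9 → extends → [9, 9]
6 → replaces 9 → [6, 9]
10 → extends → [6, 9, 10]
10 → extends → [6, 9, 10, 10]
9 → replaces 10 → [6, 9, 9, 10]
11 → extends → [6, 9, 9, 10, 11]
12 → extends → [6, 9, 9, 10, 11, 12]
13 → extends → [6, 9, 9, 10, 11, 12, 13]
11 → replaces 12 → [6, 9, 9, 10, 11, 11, 13]
12 → replaces 13 → [6, 9, 9, 10, 11, 11, 12]
12 → extends → [6, 9, 9, 10, 11, 11, 12, 12]
13 → extends → [6, 9, 9, 10, 11, 11, 12, 12, 13]
Longest non-decreasing subsequence has length 9, so deletions = 13 − 9 = 4.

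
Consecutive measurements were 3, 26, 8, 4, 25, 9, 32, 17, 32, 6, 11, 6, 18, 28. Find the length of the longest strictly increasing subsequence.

Track the smallest tail for each achievable length (strict):
3 → extends → [3]
26 → extends → [3, 26]
8 → replaces 26 → [3, 8]
4 → replaces 8 → [3, 4]
25 → extends → [3, 4, 25]
9 → replaces 25 → [3, 4, 9]
32 → extends → [3, 4, 9, 32]
17 → replaces 32 → [3, 4, 9, 17]
32 → extends → [3, 4, 9, 17, 32]
6 → replaces 9 → [3, 4, 6, 17, 32]
11 → replaces 17 → [3, 4, 6, 11, 32]
6 → already a tail → [3, 4, 6, 11, 32]
18 → replaces 32 → [3, 4, 6, 11, 18]
28 → extends → [3, 4, 6, 11, 18, 28]
Six tails, so the longest strictly increasing subsequence has length 6 (e.g. 3, 8, 9, 17, 18, 28).

6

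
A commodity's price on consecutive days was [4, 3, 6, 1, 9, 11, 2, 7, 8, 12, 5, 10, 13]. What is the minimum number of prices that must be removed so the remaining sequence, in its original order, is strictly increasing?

7

Fewest deletions = n − (longest strictly increasing subsequence).
Patience tails:
4 → extends → [4]
3 → replaces 4 → [3]
6 → extends → [3, 6]
1 → replaces 3 → [1, 6]
9 → extends → [1, 6, 9]
11 → extends → [1, 6, 9, 11]
2 → replaces 6 → [1, 2, 9, 11]
7 → replaces 9 → [1, 2, 7, 11]
8 → replaces 11 → [1, 2, 7, 8]
12 → extends → [1, 2, 7, 8, 12]
5 → replaces 7 → [1, 2, 5, 8, 12]
10 → replaces 12 → [1, 2, 5, 8, 10]
13 → extends → [1, 2, 5, 8, 10, 13]
Longest strictly increasing subsequence has length 6, so deletions = 13 − 6 = 7.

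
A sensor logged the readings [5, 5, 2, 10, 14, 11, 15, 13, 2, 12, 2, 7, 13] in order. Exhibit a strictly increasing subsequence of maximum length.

5, 10, 11, 12, 13

Patience tails give the LIS length; then backtrack through the dp parents:
5 → extends → [5]
5 → already a tail → [5]
2 → replaces 5 → [2]
10 → extends → [2, 10]
14 → extends → [2, 10, 14]
11 → replaces 14 → [2, 10, 11]
15 → extends → [2, 10, 11, 15]
13 → replaces 15 → [2, 10, 11, 13]
2 → already a tail → [2, 10, 11, 13]
12 → replaces 13 → [2, 10, 11, 12]
2 → already a tail → [2, 10, 11, 12]
7 → replaces 10 → [2, 7, 11, 12]
13 → extends → [2, 7, 11, 12, 13]
Length 5; one witness is 5, 10, 11, 12, 13.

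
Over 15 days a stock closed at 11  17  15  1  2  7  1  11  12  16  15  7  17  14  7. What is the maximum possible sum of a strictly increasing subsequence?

66

Let S[i] be the best sum of a strictly increasing subsequence ending at i:
i:      1  2  3  4  5  6  7  8  9 10 11 12 13 14 15
a[i]:  11 17 15  1  2  7  1 11 12 16 15  7 17 14  7
S:     11 28 26  1  3 10  1 21 33 49 48 10 66 47 10
Maximum is 66 (e.g. 1 + 2 + 7 + 11 + 12 + 16 + 17).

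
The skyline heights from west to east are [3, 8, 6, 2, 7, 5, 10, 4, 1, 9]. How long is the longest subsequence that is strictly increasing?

Track the smallest tail for each achievable length (strict):
3 → extends → [3]
8 → extends → [3, 8]
6 → replaces 8 → [3, 6]
2 → replaces 3 → [2, 6]
7 → extends → [2, 6, 7]
5 → replaces 6 → [2, 5, 7]
10 → extends → [2, 5, 7, 10]
4 → replaces 5 → [2, 4, 7, 10]
1 → replaces 2 → [1, 4, 7, 10]
9 → replaces 10 → [1, 4, 7, 9]
Four tails, so the longest strictly increasing subsequence has length 4 (e.g. 3, 6, 7, 10).

4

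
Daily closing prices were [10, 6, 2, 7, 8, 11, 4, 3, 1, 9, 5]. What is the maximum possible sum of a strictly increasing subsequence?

Let S[i] be the best sum of a strictly increasing subsequence ending at i:
i:      1  2  3  4  5  6  7  8  9 10 11
a[i]:  10  6  2  7  8 11  4  3  1  9  5
S:     10  6  2 13 21 32  6  5  1 30 11
Maximum is 32 (e.g. 6 + 7 + 8 + 11).

32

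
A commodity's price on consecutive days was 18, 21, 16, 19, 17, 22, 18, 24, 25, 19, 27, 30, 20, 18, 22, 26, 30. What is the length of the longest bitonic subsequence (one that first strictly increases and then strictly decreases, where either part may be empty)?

9

inc[i] = longest strictly increasing subsequence ending at i; dec[i] = longest strictly decreasing subsequence starting at i:
i:      1  2  3  4  5  6  7  8  9 10 11 12 13 14 15 16 17
a[i]:  18 21 16 19 17 22 18 24 25 19 27 30 20 18 22 26 30
inc:    1  2  1  2  2  3  3  4  5  4  6  7  5  3  6  7  8
dec:    2  3  1  2  1  3  1  3  3  2  3  3  2  1  1  1  1
Best peak at i=12 (value 30): inc=7, dec=3, length 7+3−1 = 9.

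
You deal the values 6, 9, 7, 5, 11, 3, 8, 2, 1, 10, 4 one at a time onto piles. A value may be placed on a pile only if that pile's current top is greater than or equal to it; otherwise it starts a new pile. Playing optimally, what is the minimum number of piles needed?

4

Place each on the leftmost legal pile:
6 → new pile 1 (tops now [6])
9 → new pile 2 (tops now [6, 9])
7 → pile 2 (tops now [6, 7])
5 → pile 1 (tops now [5, 7])
11 → new pile 3 (tops now [5, 7, 11])
3 → pile 1 (tops now [3, 7, 11])
8 → pile 3 (tops now [3, 7, 8])
2 → pile 1 (tops now [2, 7, 8])
1 → pile 1 (tops now [1, 7, 8])
10 → new pile 4 (tops now [1, 7, 8, 10])
4 → pile 2 (tops now [1, 4, 8, 10])
Four piles.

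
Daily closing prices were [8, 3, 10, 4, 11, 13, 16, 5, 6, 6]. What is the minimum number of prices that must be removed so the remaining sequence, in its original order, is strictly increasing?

Fewest deletions = n − (longest strictly increasing subsequence).
Patience tails:
8 → extends → [8]
3 → replaces 8 → [3]
10 → extends → [3, 10]
4 → replaces 10 → [3, 4]
11 → extends → [3, 4, 11]
13 → extends → [3, 4, 11, 13]
16 → extends → [3, 4, 11, 13, 16]
5 → replaces 11 → [3, 4, 5, 13, 16]
6 → replaces 13 → [3, 4, 5, 6, 16]
6 → already a tail → [3, 4, 5, 6, 16]
Longest strictly increasing subsequence has length 5, so deletions = 10 − 5 = 5.

5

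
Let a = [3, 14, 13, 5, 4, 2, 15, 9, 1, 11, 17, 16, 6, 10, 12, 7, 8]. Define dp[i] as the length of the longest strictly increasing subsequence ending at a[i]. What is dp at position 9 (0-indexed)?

dp[i] = 1 + max{dp[j] : j<i, a[j]<a[i]} (or 1 if no such j):
i:      0  1  2  3  4  5  6  7  8  9 10 11 12 13 14 15 16
a[i]:   3 14 13  5  4  2 15  9  1 11 17 16  6 10 12  7  8
dp:     1  2  2  2  2  1  3  3  1  4  5  5  3  4  5  4  5
At index 9 the value is 4.

4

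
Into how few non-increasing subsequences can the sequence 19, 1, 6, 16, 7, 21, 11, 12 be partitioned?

5

Place each on the leftmost legal pile:
19 → new pile 1 (tops now [19])
1 → pile 1 (tops now [1])
6 → new pile 2 (tops now [1, 6])
16 → new pile 3 (tops now [1, 6, 16])
7 → pile 3 (tops now [1, 6, 7])
21 → new pile 4 (tops now [1, 6, 7, 21])
11 → pile 4 (tops now [1, 6, 7, 11])
12 → new pile 5 (tops now [1, 6, 7, 11, 12])
Five piles.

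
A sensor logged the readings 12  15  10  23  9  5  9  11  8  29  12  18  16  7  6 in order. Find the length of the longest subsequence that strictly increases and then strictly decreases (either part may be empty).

inc[i] = longest strictly increasing subsequence ending at i; dec[i] = longest strictly decreasing subsequence starting at i:
i:      1  2  3  4  5  6  7  8  9 10 11 12 13 14 15
a[i]:  12 15 10 23  9  5  9 11  8 29 12 18 16  7  6
inc:    1  2  1  3  1  1  2  3  2  4  4  5  5  2  2
dec:    6  6  5  5  4  1  4  4  3  5  3  4  3  2  1
Best peak at i=10 (value 29): inc=4, dec=5, length 4+5−1 = 8.

8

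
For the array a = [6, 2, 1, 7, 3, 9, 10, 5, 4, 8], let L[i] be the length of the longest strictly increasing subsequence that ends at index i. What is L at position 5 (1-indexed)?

dp[i] = 1 + max{dp[j] : j<i, a[j]<a[i]} (or 1 if no such j):
i:      1  2  3  4  5  6  7  8  9 10
a[i]:   6  2  1  7  3  9 10  5  4  8
dp:     1  1  1  2  2  3  4  3  3  4
At index 5 the value is 2.

2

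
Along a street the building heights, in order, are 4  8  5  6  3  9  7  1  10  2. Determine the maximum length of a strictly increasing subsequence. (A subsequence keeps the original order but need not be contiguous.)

5

Track the smallest tail for each achievable length (strict):
4 → extends → [4]
8 → extends → [4, 8]
5 → replaces 8 → [4, 5]
6 → extends → [4, 5, 6]
3 → replaces 4 → [3, 5, 6]
9 → extends → [3, 5, 6, 9]
7 → replaces 9 → [3, 5, 6, 7]
1 → replaces 3 → [1, 5, 6, 7]
10 → extends → [1, 5, 6, 7, 10]
2 → replaces 5 → [1, 2, 6, 7, 10]
Five tails, so the longest strictly increasing subsequence has length 5 (e.g. 4, 5, 6, 9, 10).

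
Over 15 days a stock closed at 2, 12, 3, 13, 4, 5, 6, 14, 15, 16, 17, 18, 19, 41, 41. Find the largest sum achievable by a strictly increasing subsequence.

Let S[i] be the best sum of a strictly increasing subsequence ending at i:
i:       1   2   3   4   5   6   7   8   9  10  11  12  13  14  15
a[i]:    2  12   3  13   4   5   6  14  15  16  17  18  19  41  41
S:       2  14   5  27   9  14  20  41  56  72  89 107 126 167 167
Maximum is 167 (e.g. 2 + 12 + 13 + 14 + 15 + 16 + 17 + 18 + 19 + 41).

167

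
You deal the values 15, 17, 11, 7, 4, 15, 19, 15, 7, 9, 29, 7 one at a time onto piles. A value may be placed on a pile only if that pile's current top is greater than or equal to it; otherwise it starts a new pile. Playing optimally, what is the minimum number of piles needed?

Place each on the leftmost legal pile:
15 → new pile 1 (tops now [15])
17 → new pile 2 (tops now [15, 17])
11 → pile 1 (tops now [11, 17])
7 → pile 1 (tops now [7, 17])
4 → pile 1 (tops now [4, 17])
15 → pile 2 (tops now [4, 15])
19 → new pile 3 (tops now [4, 15, 19])
15 → pile 2 (tops now [4, 15, 19])
7 → pile 2 (tops now [4, 7, 19])
9 → pile 3 (tops now [4, 7, 9])
29 → new pile 4 (tops now [4, 7, 9, 29])
7 → pile 2 (tops now [4, 7, 9, 29])
Four piles.

4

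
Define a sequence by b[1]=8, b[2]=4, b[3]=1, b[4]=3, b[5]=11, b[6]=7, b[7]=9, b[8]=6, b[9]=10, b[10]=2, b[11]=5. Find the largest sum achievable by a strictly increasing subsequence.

Let S[i] be the best sum of a strictly increasing subsequence ending at i:
i:      1  2  3  4  5  6  7  8  9 10 11
b[i]:   8  4  1  3 11  7  9  6 10  2  5
S:      8  4  1  4 19 11 20 10 30  3  9
Maximum is 30 (e.g. 1 + 3 + 7 + 9 + 10).

30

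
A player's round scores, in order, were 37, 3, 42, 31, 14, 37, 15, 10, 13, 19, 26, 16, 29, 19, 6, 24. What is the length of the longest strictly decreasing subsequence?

5

Let dp[i] be the longest strictly decreasing subsequence ending at i:
i:      1  2  3  4  5  6  7  8  9 10 11 12 13 14 15 16
a[i]:  37  3 42 31 14 37 15 10 13 19 26 16 29 19  6 24
dp:     1  2  1  2  3  2  3  4  4  3  3  4  3  4  5  4
Maximum is 5.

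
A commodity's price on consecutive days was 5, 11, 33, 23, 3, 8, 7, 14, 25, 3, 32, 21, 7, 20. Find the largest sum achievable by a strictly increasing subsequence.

96

Let S[i] be the best sum of a strictly increasing subsequence ending at i:
i:      1  2  3  4  5  6  7  8  9 10 11 12 13 14
a[i]:   5 11 33 23  3  8  7 14 25  3 32 21  7 20
S:      5 16 49 39  3 13 12 30 64  3 96 51 12 50
Maximum is 96 (e.g. 5 + 11 + 23 + 25 + 32).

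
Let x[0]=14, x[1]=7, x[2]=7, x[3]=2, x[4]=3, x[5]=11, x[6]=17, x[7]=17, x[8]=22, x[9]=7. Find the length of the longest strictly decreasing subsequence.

Negate each value so 'decreasing' becomes 'increasing', then run patience tails on the negated sequence:
-14 → extends → [-14]
-7 → extends → [-14, -7]
-7 → already a tail → [-14, -7]
-2 → extends → [-14, -7, -2]
-3 → replaces -2 → [-14, -7, -3]
-11 → replaces -7 → [-14, -11, -3]
-17 → replaces -14 → [-17, -11, -3]
-17 → already a tail → [-17, -11, -3]
-22 → replaces -17 → [-22, -11, -3]
-7 → replaces -3 → [-22, -11, -7]
Three tails, so the longest strictly decreasing subsequence of the original has length 3.

3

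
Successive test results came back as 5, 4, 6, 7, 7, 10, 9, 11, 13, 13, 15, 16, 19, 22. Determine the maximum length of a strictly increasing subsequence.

Track the smallest tail for each achievable length (strict):
5 → extends → [5]
4 → replaces 5 → [4]
6 → extends → [4, 6]
7 → extends → [4, 6, 7]
7 → already a tail → [4, 6, 7]
10 → extends → [4, 6, 7, 10]
9 → replaces 10 → [4, 6, 7, 9]
11 → extends → [4, 6, 7, 9, 11]
13 → extends → [4, 6, 7, 9, 11, 13]
13 → already a tail → [4, 6, 7, 9, 11, 13]
15 → extends → [4, 6, 7, 9, 11, 13, 15]
16 → extends → [4, 6, 7, 9, 11, 13, 15, 16]
19 → extends → [4, 6, 7, 9, 11, 13, 15, 16, 19]
22 → extends → [4, 6, 7, 9, 11, 13, 15, 16, 19, 22]
Ten tails, so the longest strictly increasing subsequence has length 10 (e.g. 5, 6, 7, 10, 11, 13, 15, 16, 19, 22).

10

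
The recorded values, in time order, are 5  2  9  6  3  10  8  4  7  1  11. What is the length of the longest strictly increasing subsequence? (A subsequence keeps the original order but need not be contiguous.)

5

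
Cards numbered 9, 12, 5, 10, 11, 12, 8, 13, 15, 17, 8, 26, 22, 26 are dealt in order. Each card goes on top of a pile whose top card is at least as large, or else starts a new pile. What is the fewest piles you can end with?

9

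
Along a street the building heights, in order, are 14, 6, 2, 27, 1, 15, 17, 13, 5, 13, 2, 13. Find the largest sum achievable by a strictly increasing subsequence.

46

Let S[i] be the best sum of a strictly increasing subsequence ending at i:
i:      1  2  3  4  5  6  7  8  9 10 11 12
a[i]:  14  6  2 27  1 15 17 13  5 13  2 13
S:     14  6  2 41  1 29 46 19  7 20  3 20
Maximum is 46 (e.g. 14 + 15 + 17).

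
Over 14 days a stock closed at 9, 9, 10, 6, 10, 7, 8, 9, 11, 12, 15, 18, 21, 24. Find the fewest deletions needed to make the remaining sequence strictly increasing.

4

Fewest deletions = n − (longest strictly increasing subsequence).
Patience tails:
9 → extends → [9]
9 → already a tail → [9]
10 → extends → [9, 10]
6 → replaces 9 → [6, 10]
10 → already a tail → [6, 10]
7 → replaces 10 → [6, 7]
8 → extends → [6, 7, 8]
9 → extends → [6, 7, 8, 9]
11 → extends → [6, 7, 8, 9, 11]
12 → extends → [6, 7, 8, 9, 11, 12]
15 → extends → [6, 7, 8, 9, 11, 12, 15]
18 → extends → [6, 7, 8, 9, 11, 12, 15, 18]
21 → extends → [6, 7, 8, 9, 11, 12, 15, 18, 21]
24 → extends → [6, 7, 8, 9, 11, 12, 15, 18, 21, 24]
Longest strictly increasing subsequence has length 10, so deletions = 14 − 10 = 4.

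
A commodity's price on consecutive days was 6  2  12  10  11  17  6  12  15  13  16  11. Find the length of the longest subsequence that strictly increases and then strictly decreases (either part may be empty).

7

inc[i] = longest strictly increasing subsequence ending at i; dec[i] = longest strictly decreasing subsequence starting at i:
i:      1  2  3  4  5  6  7  8  9 10 11 12
a[i]:   6  2 12 10 11 17  6 12 15 13 16 11
inc:    1  1  2  2  3  4  2  4  5  5  6  3
dec:    2  1  3  2  2  4  1  2  3  2  2  1
Best peak at i=6 (value 17): inc=4, dec=4, length 4+4−1 = 7.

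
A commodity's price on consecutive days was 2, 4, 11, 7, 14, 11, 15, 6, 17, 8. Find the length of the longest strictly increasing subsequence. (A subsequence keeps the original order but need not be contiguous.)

Let dp[i] be the length of the longest such subsequence ending at index i:
i:      1  2  3  4  5  6  7  8  9 10
a[i]:   2  4 11  7 14 11 15  6 17  8
dp:     1  2  3  3  4  4  5  3  6  4
Maximum dp value is 6.

6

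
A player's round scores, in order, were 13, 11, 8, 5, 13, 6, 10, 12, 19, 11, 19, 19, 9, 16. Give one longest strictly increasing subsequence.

5, 6, 10, 12, 19

Patience tails give the LIS length; then backtrack through the dp parents:
13 → extends → [13]
11 → replaces 13 → [11]
8 → replaces 11 → [8]
5 → replaces 8 → [5]
13 → extends → [5, 13]
6 → replaces 13 → [5, 6]
10 → extends → [5, 6, 10]
12 → extends → [5, 6, 10, 12]
19 → extends → [5, 6, 10, 12, 19]
11 → replaces 12 → [5, 6, 10, 11, 19]
19 → already a tail → [5, 6, 10, 11, 19]
19 → already a tail → [5, 6, 10, 11, 19]
9 → replaces 10 → [5, 6, 9, 11, 19]
16 → replaces 19 → [5, 6, 9, 11, 16]
Length 5; one witness is 5, 6, 10, 12, 19.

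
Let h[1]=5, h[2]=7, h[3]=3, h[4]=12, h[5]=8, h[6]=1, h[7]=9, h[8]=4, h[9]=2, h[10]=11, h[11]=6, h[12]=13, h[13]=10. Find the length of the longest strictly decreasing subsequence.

Let dp[i] be the longest strictly decreasing subsequence ending at i:
i:      1  2  3  4  5  6  7  8  9 10 11 12 13
h[i]:   5  7  3 12  8  1  9  4  2 11  6 13 10
dp:     1  1  2  1  2  3  2  3  4  2  3  1  3
Maximum is 4.

4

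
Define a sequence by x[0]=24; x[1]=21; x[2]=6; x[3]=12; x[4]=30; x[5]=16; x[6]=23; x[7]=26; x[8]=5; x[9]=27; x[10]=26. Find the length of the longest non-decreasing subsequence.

6

Let dp[i] be the length of the longest such subsequence ending at index i:
i:      0  1  2  3  4  5  6  7  8  9 10
x[i]:  24 21  6 12 30 16 23 26  5 27 26
dp:     1  1  1  2  3  3  4  5  1  6  6
Maximum dp value is 6.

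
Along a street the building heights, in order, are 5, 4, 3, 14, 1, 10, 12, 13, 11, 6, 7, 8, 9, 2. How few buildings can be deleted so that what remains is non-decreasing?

9

Fewest deletions = n − (longest non-decreasing subsequence).
i:      1  2  3  4  5  6  7  8  9 10 11 12 13 14
a[i]:   5  4  3 14  1 10 12 13 11  6  7  8  9  2
dp:     1  1  1  2  1  2  3  4  3  2  3  4  5  2
max dp = 5, so deletions = 14 − 5 = 9.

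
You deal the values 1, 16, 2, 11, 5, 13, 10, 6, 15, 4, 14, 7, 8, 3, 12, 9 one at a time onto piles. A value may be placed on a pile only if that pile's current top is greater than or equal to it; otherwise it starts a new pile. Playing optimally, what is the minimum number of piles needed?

Place each on the leftmost legal pile:
1 → new pile 1 (tops now [1])
16 → new pile 2 (tops now [1, 16])
2 → pile 2 (tops now [1, 2])
11 → new pile 3 (tops now [1, 2, 11])
5 → pile 3 (tops now [1, 2, 5])
13 → new pile 4 (tops now [1, 2, 5, 13])
10 → pile 4 (tops now [1, 2, 5, 10])
6 → pile 4 (tops now [1, 2, 5, 6])
15 → new pile 5 (tops now [1, 2, 5, 6, 15])
4 → pile 3 (tops now [1, 2, 4, 6, 15])
14 → pile 5 (tops now [1, 2, 4, 6, 14])
7 → pile 5 (tops now [1, 2, 4, 6, 7])
8 → new pile 6 (tops now [1, 2, 4, 6, 7, 8])
3 → pile 3 (tops now [1, 2, 3, 6, 7, 8])
12 → new pile 7 (tops now [1, 2, 3, 6, 7, 8, 12])
9 → pile 7 (tops now [1, 2, 3, 6, 7, 8, 9])
Seven piles.

7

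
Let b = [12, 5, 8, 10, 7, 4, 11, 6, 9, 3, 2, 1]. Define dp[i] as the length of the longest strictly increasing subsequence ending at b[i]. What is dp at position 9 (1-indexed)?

dp[i] = 1 + max{dp[j] : j<i, b[j]<b[i]} (or 1 if no such j):
i:      1  2  3  4  5  6  7  8  9 10 11 12
b[i]:  12  5  8 10  7  4 11  6  9  3  2  1
dp:     1  1  2  3  2  1  4  2  3  1  1  1
At index 9 the value is 3.

3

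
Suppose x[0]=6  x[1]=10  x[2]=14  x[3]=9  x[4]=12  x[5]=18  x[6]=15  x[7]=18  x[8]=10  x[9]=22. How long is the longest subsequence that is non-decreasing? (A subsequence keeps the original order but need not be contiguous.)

6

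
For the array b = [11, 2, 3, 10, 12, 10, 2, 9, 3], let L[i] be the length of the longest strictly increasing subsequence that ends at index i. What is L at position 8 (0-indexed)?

dp[i] = 1 + max{dp[j] : j<i, b[j]<b[i]} (or 1 if no such j):
i:      0  1  2  3  4  5  6  7  8
b[i]:  11  2  3 10 12 10  2  9  3
dp:     1  1  2  3  4  3  1  3  2
At index 8 the value is 2.

2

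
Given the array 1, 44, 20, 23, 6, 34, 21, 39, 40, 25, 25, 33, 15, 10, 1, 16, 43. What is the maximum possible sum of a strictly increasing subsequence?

Let S[i] be the best sum of a strictly increasing subsequence ending at i:
i:       1   2   3   4   5   6   7   8   9  10  11  12  13  14  15  16  17
a[i]:    1  44  20  23   6  34  21  39  40  25  25  33  15  10   1  16  43
S:       1  45  21  44   7  78  42 117 157  69  69 102  22  17   1  38 200
Maximum is 200 (e.g. 1 + 20 + 23 + 34 + 39 + 40 + 43).

200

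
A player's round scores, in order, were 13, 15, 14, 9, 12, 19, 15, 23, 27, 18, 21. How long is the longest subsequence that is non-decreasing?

Let dp[i] be the length of the longest such subsequence ending at index i:
i:      1  2  3  4  5  6  7  8  9 10 11
a[i]:  13 15 14  9 12 19 15 23 27 18 21
dp:     1  2  2  1  2  3  3  4  5  4  5
Maximum dp value is 5.

5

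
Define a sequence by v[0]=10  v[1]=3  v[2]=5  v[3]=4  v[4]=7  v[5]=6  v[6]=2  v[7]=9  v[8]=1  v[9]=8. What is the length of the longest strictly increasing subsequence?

4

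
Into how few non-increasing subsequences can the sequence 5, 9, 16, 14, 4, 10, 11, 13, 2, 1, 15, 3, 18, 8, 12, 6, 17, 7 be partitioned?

7

Place each on the leftmost legal pile:
5 → new pile 1 (tops now [5])
9 → new pile 2 (tops now [5, 9])
16 → new pile 3 (tops now [5, 9, 16])
14 → pile 3 (tops now [5, 9, 14])
4 → pile 1 (tops now [4, 9, 14])
10 → pile 3 (tops now [4, 9, 10])
11 → new pile 4 (tops now [4, 9, 10, 11])
13 → new pile 5 (tops now [4, 9, 10, 11, 13])
2 → pile 1 (tops now [2, 9, 10, 11, 13])
1 → pile 1 (tops now [1, 9, 10, 11, 13])
15 → new pile 6 (tops now [1, 9, 10, 11, 13, 15])
3 → pile 2 (tops now [1, 3, 10, 11, 13, 15])
18 → new pile 7 (tops now [1, 3, 10, 11, 13, 15, 18])
8 → pile 3 (tops now [1, 3, 8, 11, 13, 15, 18])
12 → pile 5 (tops now [1, 3, 8, 11, 12, 15, 18])
6 → pile 3 (tops now [1, 3, 6, 11, 12, 15, 18])
17 → pile 7 (tops now [1, 3, 6, 11, 12, 15, 17])
7 → pile 4 (tops now [1, 3, 6, 7, 12, 15, 17])
Seven piles.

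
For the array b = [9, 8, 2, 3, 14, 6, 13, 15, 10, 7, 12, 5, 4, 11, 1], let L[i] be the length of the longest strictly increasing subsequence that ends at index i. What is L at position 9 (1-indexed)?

4

dp[i] = 1 + max{dp[j] : j<i, b[j]<b[i]} (or 1 if no such j):
i:      1  2  3  4  5  6  7  8  9 10 11 12 13 14 15
b[i]:   9  8  2  3 14  6 13 15 10  7 12  5  4 11  1
dp:     1  1  1  2  3  3  4  5  4  4  5  3  3  5  1
At index 9 the value is 4.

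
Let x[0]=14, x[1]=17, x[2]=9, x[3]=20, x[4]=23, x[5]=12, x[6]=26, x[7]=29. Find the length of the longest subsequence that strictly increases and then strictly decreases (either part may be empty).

inc[i] = longest strictly increasing subsequence ending at i; dec[i] = longest strictly decreasing subsequence starting at i:
i:      0  1  2  3  4  5  6  7
x[i]:  14 17  9 20 23 12 26 29
inc:    1  2  1  3  4  2  5  6
dec:    2  2  1  2  2  1  1  1
Best peak at i=7 (value 29): inc=6, dec=1, length 6+1−1 = 6.

6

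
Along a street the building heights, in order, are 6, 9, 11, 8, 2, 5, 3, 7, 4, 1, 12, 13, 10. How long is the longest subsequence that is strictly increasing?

5

Let dp[i] be the length of the longest such subsequence ending at index i:
i:      1  2  3  4  5  6  7  8  9 10 11 12 13
a[i]:   6  9 11  8  2  5  3  7  4  1 12 13 10
dp:     1  2  3  2  1  2  2  3  3  1  4  5  4
Maximum dp value is 5.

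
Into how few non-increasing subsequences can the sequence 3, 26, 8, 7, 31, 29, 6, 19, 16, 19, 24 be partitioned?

5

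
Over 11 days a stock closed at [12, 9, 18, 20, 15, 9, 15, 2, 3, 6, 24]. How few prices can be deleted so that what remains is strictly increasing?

7

Fewest deletions = n − (longest strictly increasing subsequence).
Patience tails:
12 → extends → [12]
9 → replaces 12 → [9]
18 → extends → [9, 18]
20 → extends → [9, 18, 20]
15 → replaces 18 → [9, 15, 20]
9 → already a tail → [9, 15, 20]
15 → already a tail → [9, 15, 20]
2 → replaces 9 → [2, 15, 20]
3 → replaces 15 → [2, 3, 20]
6 → replaces 20 → [2, 3, 6]
24 → extends → [2, 3, 6, 24]
Longest strictly increasing subsequence has length 4, so deletions = 11 − 4 = 7.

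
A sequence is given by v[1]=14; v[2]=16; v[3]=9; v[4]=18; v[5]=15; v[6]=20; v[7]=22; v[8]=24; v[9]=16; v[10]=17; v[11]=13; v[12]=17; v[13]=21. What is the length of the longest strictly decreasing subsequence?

3

Negate each value so 'decreasing' becomes 'increasing', then run patience tails on the negated sequence:
-14 → extends → [-14]
-16 → replaces -14 → [-16]
-9 → extends → [-16, -9]
-18 → replaces -16 → [-18, -9]
-15 → replaces -9 → [-18, -15]
-20 → replaces -18 → [-20, -15]
-22 → replaces -20 → [-22, -15]
-24 → replaces -22 → [-24, -15]
-16 → replaces -15 → [-24, -16]
-17 → replaces -16 → [-24, -17]
-13 → extends → [-24, -17, -13]
-17 → already a tail → [-24, -17, -13]
-21 → replaces -17 → [-24, -21, -13]
Three tails, so the longest strictly decreasing subsequence of the original has length 3.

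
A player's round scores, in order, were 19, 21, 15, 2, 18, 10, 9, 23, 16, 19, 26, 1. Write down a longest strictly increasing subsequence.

Patience tails give the LIS length; then backtrack through the dp parents:
19 → extends → [19]
21 → extends → [19, 21]
15 → replaces 19 → [15, 21]
2 → replaces 15 → [2, 21]
18 → replaces 21 → [2, 18]
10 → replaces 18 → [2, 10]
9 → replaces 10 → [2, 9]
23 → extends → [2, 9, 23]
16 → replaces 23 → [2, 9, 16]
19 → extends → [2, 9, 16, 19]
26 → extends → [2, 9, 16, 19, 26]
1 → replaces 2 → [1, 9, 16, 19, 26]
Length 5; one witness is 2, 10, 16, 19, 26.

2, 10, 16, 19, 26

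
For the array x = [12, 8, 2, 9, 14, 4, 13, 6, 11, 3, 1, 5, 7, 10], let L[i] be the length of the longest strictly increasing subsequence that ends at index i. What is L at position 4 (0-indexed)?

dp[i] = 1 + max{dp[j] : j<i, x[j]<x[i]} (or 1 if no such j):
i:      0  1  2  3  4  5  6  7  8  9 10 11 12 13
x[i]:  12  8  2  9 14  4 13  6 11  3  1  5  7 10
dp:     1  1  1  2  3  2  3  3  4  2  1  3  4  5
At index 4 the value is 3.

3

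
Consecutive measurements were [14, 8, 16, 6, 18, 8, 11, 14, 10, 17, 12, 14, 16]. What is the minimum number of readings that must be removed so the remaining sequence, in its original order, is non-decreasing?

7

Fewest deletions = n − (longest non-decreasing subsequence).
Patience tails:
14 → extends → [14]
8 → replaces 14 → [8]
16 → extends → [8, 16]
6 → replaces 8 → [6, 16]
18 → extends → [6, 16, 18]
8 → replaces 16 → [6, 8, 18]
11 → replaces 18 → [6, 8, 11]
14 → extends → [6, 8, 11, 14]
10 → replaces 11 → [6, 8, 10, 14]
17 → extends → [6, 8, 10, 14, 17]
12 → replaces 14 → [6, 8, 10, 12, 17]
14 → replaces 17 → [6, 8, 10, 12, 14]
16 → extends → [6, 8, 10, 12, 14, 16]
Longest non-decreasing subsequence has length 6, so deletions = 13 − 6 = 7.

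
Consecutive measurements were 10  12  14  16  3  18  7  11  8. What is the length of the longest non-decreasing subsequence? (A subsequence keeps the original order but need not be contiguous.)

5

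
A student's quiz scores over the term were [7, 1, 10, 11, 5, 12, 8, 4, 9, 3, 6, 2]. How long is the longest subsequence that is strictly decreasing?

5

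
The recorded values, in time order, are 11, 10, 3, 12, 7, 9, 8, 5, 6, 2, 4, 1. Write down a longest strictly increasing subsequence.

3, 7, 9

Patience tails give the LIS length; then backtrack through the dp parents:
11 → extends → [11]
10 → replaces 11 → [10]
3 → replaces 10 → [3]
12 → extends → [3, 12]
7 → replaces 12 → [3, 7]
9 → extends → [3, 7, 9]
8 → replaces 9 → [3, 7, 8]
5 → replaces 7 → [3, 5, 8]
6 → replaces 8 → [3, 5, 6]
2 → replaces 3 → [2, 5, 6]
4 → replaces 5 → [2, 4, 6]
1 → replaces 2 → [1, 4, 6]
Length 3; one witness is 3, 7, 9.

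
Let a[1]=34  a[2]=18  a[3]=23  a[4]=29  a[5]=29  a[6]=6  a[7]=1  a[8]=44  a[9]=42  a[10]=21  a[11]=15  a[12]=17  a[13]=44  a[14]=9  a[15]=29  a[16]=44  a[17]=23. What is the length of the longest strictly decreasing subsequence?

Negate each value so 'decreasing' becomes 'increasing', then run patience tails on the negated sequence:
-34 → extends → [-34]
-18 → extends → [-34, -18]
-23 → replaces -18 → [-34, -23]
-29 → replaces -23 → [-34, -29]
-29 → already a tail → [-34, -29]
-6 → extends → [-34, -29, -6]
-1 → extends → [-34, -29, -6, -1]
-44 → replaces -34 → [-44, -29, -6, -1]
-42 → replaces -29 → [-44, -42, -6, -1]
-21 → replaces -6 → [-44, -42, -21, -1]
-15 → replaces -1 → [-44, -42, -21, -15]
-17 → replaces -15 → [-44, -42, -21, -17]
-44 → already a tail → [-44, -42, -21, -17]
-9 → extends → [-44, -42, -21, -17, -9]
-29 → replaces -21 → [-44, -42, -29, -17, -9]
-44 → already a tail → [-44, -42, -29, -17, -9]
-23 → replaces -17 → [-44, -42, -29, -23, -9]
Five tails, so the longest strictly decreasing subsequence of the original has length 5.

5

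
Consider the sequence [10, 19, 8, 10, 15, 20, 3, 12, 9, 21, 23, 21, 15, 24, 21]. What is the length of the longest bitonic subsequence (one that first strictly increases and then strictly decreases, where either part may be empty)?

8

inc[i] = longest strictly increasing subsequence ending at i; dec[i] = longest strictly decreasing subsequence starting at i:
i:      1  2  3  4  5  6  7  8  9 10 11 12 13 14 15
a[i]:  10 19  8 10 15 20  3 12  9 21 23 21 15 24 21
inc:    1  2  1  2  3  4  1  3  2  5  6  5  4  7  5
dec:    3  4  2  2  3  3  1  2  1  2  3  2  1  2  1
Best peak at i=11 (value 23): inc=6, dec=3, length 6+3−1 = 8.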